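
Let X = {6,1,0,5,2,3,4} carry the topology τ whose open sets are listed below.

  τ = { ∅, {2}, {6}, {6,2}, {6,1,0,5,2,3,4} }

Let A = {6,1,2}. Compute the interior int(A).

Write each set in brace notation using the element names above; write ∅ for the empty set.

{6,2}

opens ⊆ A: ∅, {2}, {6}, {6,2}; union → int = {6,2}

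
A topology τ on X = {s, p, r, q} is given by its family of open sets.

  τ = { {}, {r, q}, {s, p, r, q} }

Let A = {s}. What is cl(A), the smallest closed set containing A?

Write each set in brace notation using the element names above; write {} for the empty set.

X∖A={p, r, q}, int(X∖A)={r, q}, hence cl(A)={s, p}

{s, p}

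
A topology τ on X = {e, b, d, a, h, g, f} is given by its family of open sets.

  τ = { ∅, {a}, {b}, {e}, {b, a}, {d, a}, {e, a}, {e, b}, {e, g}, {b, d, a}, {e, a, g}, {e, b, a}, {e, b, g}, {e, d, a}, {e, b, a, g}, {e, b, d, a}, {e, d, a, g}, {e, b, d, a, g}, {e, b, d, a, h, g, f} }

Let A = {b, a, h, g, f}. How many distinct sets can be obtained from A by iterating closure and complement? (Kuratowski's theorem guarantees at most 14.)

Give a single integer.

10

X∖A={e, d}, int(X∖A)={e}, hence cl(A)={b, d, a, h, g, f}
Orbit (k=closure, c=complement):
  1. A     = {b, a, h, g, f}
  2. kA    = {b, d, a, h, g, f}
  3. cA    = {e, d}
  4. ckA   = {e}
  5. kcA   = {e, d, h, g, f}
  6. kckA  = {e, h, g, f}
  7. ckcA  = {b, a}
  8. ckckA = {b, d, a}
  9. kckcA = {b, d, a, h, f}
  10. ckckcA = {e, g}
(closed under both — stop)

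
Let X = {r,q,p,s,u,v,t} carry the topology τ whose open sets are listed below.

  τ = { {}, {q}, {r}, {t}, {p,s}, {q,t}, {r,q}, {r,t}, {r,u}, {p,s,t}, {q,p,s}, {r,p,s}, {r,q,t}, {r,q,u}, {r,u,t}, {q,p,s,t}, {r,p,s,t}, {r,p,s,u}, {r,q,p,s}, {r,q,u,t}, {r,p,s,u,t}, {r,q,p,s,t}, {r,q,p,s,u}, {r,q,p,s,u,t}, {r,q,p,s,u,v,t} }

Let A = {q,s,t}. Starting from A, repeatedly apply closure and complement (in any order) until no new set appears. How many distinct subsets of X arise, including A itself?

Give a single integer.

10

X∖A={r,p,u,v}, int(X∖A)={r,u}, hence cl(A)={q,p,s,v,t}
Orbit (k=closure, c=complement):
  1. A     = {q,s,t}
  2. kA    = {q,p,s,v,t}
  3. cA    = {r,p,u,v}
  4. ckA   = {r,u}
  5. kcA   = {r,p,s,u,v}
  6. kckA  = {r,u,v}
  7. ckcA  = {q,t}
  8. ckckA = {q,p,s,t}
  9. kckcA = {q,v,t}
  10. ckckcA = {r,p,s,u}
(closed under both — stop)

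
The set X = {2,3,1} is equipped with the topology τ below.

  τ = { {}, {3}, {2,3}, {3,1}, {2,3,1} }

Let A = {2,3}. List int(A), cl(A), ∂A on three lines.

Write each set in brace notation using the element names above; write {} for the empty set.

int(A) = {2,3}
cl(A)  = {2,3,1}
∂A     = {1}

U open, U⊆A: {}, {3}, {2,3}. int(A) = ⋃ = {2,3}
X∖A={1}, int(X∖A)={}, hence cl(A)={2,3,1}
∂A: remove int from cl → {1}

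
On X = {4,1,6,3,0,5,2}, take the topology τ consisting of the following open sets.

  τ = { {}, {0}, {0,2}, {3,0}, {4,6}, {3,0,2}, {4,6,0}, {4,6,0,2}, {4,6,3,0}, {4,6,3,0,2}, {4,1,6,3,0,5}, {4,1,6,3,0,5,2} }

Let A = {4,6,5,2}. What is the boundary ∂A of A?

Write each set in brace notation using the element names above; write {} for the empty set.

opens ⊆ A: {}, {4,6}; union → int = {4,6}
complement {1,3,0}; its interior {3,0}; cl(A) = X∖{3,0} = {4,1,6,5,2}
boundary = {4,1,6,5,2} ∖ {4,6} = {1,5,2}

{1,5,2}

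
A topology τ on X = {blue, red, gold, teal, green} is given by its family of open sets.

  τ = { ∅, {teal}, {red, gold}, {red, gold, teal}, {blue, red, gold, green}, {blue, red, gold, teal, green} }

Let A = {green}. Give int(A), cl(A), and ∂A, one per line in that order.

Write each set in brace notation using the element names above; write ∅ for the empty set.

open subsets of A: ∅; so int(A) = ∅
closure: X∖int(X∖A) = X∖{red, gold, teal} = {blue, green}
∂A = {blue, green} minus ∅ = {blue, green}

int(A) = ∅
cl(A)  = {blue, green}
∂A     = {blue, green}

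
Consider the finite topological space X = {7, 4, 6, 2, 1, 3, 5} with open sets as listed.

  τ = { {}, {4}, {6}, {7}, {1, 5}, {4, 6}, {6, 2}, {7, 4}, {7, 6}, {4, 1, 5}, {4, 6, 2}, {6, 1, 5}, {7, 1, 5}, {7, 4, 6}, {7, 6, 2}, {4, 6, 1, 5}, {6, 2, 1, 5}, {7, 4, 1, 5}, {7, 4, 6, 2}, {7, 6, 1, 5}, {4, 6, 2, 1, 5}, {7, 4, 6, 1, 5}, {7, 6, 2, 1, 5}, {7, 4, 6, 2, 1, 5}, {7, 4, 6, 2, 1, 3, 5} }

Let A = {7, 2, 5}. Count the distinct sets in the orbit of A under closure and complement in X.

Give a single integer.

12

closure: X∖int(X∖A) = X∖{4, 6} = {7, 2, 1, 3, 5}
Let k=closure and c=complement:
  1. A     = {7, 2, 5}
  2. kA    = {7, 2, 1, 3, 5}
  3. cA    = {4, 6, 1, 3}
  4. ckA   = {4, 6}
  5. kcA   = {4, 6, 2, 1, 3, 5}
  6. kckA  = {4, 6, 2, 3}
  7. ckcA  = {7}
  8. ckckA = {7, 1, 5}
  9. kckcA = {7, 3}
  10. kckckA = {7, 1, 3, 5}
  11. ckckcA = {4, 6, 2, 1, 5}
  12. ckckckA = {4, 6, 2}
— saturated at 12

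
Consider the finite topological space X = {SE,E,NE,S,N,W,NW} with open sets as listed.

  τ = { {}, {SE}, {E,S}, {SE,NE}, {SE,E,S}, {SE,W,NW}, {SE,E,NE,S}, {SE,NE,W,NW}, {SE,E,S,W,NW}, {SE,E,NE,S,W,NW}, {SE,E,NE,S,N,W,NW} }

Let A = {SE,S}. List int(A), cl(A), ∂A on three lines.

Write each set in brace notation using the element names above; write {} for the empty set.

opens ⊆ A: {}, {SE}; union → int = {SE}
complement {E,NE,N,W,NW}; its interior {}; cl(A) = X∖{} = {SE,E,NE,S,N,W,NW}
boundary = {SE,E,NE,S,N,W,NW} ∖ {SE} = {E,NE,S,N,W,NW}

int(A) = {SE}
cl(A)  = {SE,E,NE,S,N,W,NW}
∂A     = {E,NE,S,N,W,NW}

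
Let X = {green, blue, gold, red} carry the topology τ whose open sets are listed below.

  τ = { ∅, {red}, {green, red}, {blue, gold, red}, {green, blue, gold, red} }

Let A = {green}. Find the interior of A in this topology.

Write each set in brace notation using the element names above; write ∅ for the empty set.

∅

interior: largest open inside A is ∅ (from ∅)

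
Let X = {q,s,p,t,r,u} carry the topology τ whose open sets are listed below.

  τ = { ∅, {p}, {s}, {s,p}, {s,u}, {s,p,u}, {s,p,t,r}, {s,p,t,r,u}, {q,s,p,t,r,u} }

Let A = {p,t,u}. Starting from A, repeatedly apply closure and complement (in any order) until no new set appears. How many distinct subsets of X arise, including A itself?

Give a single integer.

X∖A={q,s,r}, int(X∖A)={s}, hence cl(A)={q,p,t,r,u}
Orbit (k=closure, c=complement):
  1. A     = {p,t,u}
  2. kA    = {q,p,t,r,u}
  3. cA    = {q,s,r}
  4. ckA   = {s}
  5. kcA   = {q,s,t,r,u}
  6. ckcA  = {p}
  7. kckcA = {q,p,t,r}
  8. ckckcA = {s,u}
(closed under both — stop)

8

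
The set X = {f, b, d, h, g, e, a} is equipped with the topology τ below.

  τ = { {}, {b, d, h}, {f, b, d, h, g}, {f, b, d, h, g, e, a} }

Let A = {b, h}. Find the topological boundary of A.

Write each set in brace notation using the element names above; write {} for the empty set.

open subsets of A: {}; so int(A) = {}
closure: X∖int(X∖A) = X∖{} = {f, b, d, h, g, e, a}
∂A = {f, b, d, h, g, e, a} minus {} = {f, b, d, h, g, e, a}

{f, b, d, h, g, e, a}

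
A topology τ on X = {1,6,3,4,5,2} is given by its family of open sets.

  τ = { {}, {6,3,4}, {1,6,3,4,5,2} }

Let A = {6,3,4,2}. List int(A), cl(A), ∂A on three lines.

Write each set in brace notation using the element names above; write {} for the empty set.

opens ⊆ A: {}, {6,3,4}; union → int = {6,3,4}
complement {1,5}; its interior {}; cl(A) = X∖{} = {1,6,3,4,5,2}
boundary = {1,6,3,4,5,2} ∖ {6,3,4} = {1,5,2}

int(A) = {6,3,4}
cl(A)  = {1,6,3,4,5,2}
∂A     = {1,5,2}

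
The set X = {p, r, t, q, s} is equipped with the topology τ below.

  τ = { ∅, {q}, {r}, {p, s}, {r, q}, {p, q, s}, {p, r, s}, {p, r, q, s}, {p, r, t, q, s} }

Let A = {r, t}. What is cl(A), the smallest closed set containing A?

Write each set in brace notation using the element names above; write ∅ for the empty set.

{r, t}

X∖A={p, q, s}, int(X∖A)={p, q, s}, hence cl(A)={r, t}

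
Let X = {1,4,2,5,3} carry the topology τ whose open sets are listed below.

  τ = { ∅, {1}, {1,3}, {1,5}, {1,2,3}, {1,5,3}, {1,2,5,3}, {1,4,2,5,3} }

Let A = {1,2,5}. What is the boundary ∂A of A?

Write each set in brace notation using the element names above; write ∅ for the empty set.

{4,2,3}

open subsets of A: ∅, {1}, {1,5}; so int(A) = {1,5}
closure: X∖int(X∖A) = X∖∅ = {1,4,2,5,3}
∂A = {1,4,2,5,3} minus {1,5} = {4,2,3}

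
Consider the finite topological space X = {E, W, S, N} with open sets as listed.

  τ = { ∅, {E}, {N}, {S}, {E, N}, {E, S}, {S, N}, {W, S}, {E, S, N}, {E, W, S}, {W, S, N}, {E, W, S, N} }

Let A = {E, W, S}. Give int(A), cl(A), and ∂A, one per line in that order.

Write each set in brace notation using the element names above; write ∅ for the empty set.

U open, U⊆A: ∅, {S}, {E}, {E, S}, {W, S}, {E, W, S}. int(A) = ⋃ = {E, W, S}
X∖A={N}, int(X∖A)={N}, hence cl(A)={E, W, S}
∂A: remove int from cl → ∅

int(A) = {E, W, S}
cl(A)  = {E, W, S}
∂A     = ∅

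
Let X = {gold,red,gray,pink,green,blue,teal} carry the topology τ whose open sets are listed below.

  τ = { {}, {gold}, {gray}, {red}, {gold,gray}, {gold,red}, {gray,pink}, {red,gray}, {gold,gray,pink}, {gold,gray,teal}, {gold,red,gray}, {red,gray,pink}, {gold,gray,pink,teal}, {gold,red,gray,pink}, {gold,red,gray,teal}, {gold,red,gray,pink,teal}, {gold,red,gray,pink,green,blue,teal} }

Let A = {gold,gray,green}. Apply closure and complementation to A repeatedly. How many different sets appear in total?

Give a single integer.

X∖A={red,pink,blue,teal}, int(X∖A)={red}, hence cl(A)={gold,gray,pink,green,blue,teal}
Orbit (k=closure, c=complement):
  1. A     = {gold,gray,green}
  2. kA    = {gold,gray,pink,green,blue,teal}
  3. cA    = {red,pink,blue,teal}
  4. ckA   = {red}
  5. kcA   = {red,pink,green,blue,teal}
  6. kckA  = {red,green,blue}
  7. ckcA  = {gold,gray}
  8. ckckA = {gold,gray,pink,teal}
(closed under both — stop)

8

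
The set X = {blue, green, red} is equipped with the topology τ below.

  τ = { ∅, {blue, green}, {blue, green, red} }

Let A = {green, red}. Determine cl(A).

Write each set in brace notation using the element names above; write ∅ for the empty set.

X∖A={blue}, int(X∖A)=∅, hence cl(A)={blue, green, red}

{blue, green, red}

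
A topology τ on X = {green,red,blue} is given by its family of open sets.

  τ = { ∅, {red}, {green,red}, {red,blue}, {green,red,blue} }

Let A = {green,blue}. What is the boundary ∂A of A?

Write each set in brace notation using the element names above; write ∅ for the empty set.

open subsets of A: ∅; so int(A) = ∅
closure: X∖int(X∖A) = X∖{red} = {green,blue}
∂A = {green,blue} minus ∅ = {green,blue}

{green,blue}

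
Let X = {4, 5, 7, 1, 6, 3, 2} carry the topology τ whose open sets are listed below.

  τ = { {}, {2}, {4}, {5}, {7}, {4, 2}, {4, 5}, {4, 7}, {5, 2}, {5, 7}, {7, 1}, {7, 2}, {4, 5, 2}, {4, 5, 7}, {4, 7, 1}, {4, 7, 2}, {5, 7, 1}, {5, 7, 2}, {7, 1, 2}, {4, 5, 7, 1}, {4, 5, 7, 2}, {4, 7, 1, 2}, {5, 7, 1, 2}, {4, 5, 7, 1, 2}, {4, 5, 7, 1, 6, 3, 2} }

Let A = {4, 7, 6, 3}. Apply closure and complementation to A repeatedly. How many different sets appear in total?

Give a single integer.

X∖A={5, 1, 2}, int(X∖A)={5, 2}, hence cl(A)={4, 7, 1, 6, 3}
Orbit (k=closure, c=complement):
  1. A     = {4, 7, 6, 3}
  2. kA    = {4, 7, 1, 6, 3}
  3. cA    = {5, 1, 2}
  4. ckA   = {5, 2}
  5. kcA   = {5, 1, 6, 3, 2}
  6. kckA  = {5, 6, 3, 2}
  7. ckcA  = {4, 7}
  8. ckckA = {4, 7, 1}
(closed under both — stop)

8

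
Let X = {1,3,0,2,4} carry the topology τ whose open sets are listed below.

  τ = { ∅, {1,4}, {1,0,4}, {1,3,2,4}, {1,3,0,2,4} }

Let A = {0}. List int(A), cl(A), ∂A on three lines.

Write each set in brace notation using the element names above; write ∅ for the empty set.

int(A) = ∅
cl(A)  = {0}
∂A     = {0}

open subsets of A: ∅; so int(A) = ∅
closure: X∖int(X∖A) = X∖{1,3,2,4} = {0}
∂A = {0} minus ∅ = {0}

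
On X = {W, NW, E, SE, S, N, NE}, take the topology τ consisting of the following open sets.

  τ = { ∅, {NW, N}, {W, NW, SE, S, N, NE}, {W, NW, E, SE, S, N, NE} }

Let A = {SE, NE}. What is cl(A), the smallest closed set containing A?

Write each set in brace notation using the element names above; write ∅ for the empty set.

{W, E, SE, S, NE}

X∖A={W, NW, E, S, N}, int(X∖A)={NW, N}, hence cl(A)={W, E, SE, S, NE}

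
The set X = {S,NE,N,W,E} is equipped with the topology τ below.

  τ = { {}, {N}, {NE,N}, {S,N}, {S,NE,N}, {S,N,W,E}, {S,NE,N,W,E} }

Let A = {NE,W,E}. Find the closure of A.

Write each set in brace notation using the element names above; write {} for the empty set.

cl via duality: int({S,N}) = {S,N}, so X∖{S,N} = {NE,W,E}

{NE,W,E}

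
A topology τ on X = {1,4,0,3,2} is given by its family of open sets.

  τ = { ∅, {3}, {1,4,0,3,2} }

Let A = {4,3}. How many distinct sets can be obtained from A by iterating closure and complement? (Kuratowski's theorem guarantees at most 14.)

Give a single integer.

6

X∖A={1,0,2}, int(X∖A)=∅, hence cl(A)={1,4,0,3,2}
Orbit (k=closure, c=complement):
  1. A     = {4,3}
  2. kA    = {1,4,0,3,2}
  3. cA    = {1,0,2}
  4. ckA   = ∅
  5. kcA   = {1,4,0,2}
  6. ckcA  = {3}
(closed under both — stop)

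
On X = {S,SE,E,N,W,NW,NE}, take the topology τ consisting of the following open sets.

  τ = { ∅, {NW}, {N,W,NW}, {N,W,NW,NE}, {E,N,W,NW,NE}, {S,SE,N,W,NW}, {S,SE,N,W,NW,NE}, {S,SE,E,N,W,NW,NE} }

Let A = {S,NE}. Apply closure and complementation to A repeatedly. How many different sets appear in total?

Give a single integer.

complement {SE,E,N,W,NW}; its interior {N,W,NW}; cl(A) = X∖{N,W,NW} = {S,SE,E,NE}
With k = closure, c = complement:
  1. A     = {S,NE}
  2. kA    = {S,SE,E,NE}
  3. cA    = {SE,E,N,W,NW}
  4. ckA   = {N,W,NW}
  5. kcA   = {S,SE,E,N,W,NW,NE}
  6. ckcA  = ∅
k, c of each give nothing new

6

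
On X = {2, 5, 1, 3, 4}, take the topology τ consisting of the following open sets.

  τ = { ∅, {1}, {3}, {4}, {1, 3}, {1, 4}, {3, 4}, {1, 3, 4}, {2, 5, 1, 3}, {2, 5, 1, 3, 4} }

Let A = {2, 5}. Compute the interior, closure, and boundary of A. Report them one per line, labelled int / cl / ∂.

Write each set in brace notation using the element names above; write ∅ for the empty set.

interior: largest open inside A is ∅ (from ∅)
cl via duality: int({1, 3, 4}) = {1, 3, 4}, so X∖{1, 3, 4} = {2, 5}
cl∖int = {2, 5}

int(A) = ∅
cl(A)  = {2, 5}
∂A     = {2, 5}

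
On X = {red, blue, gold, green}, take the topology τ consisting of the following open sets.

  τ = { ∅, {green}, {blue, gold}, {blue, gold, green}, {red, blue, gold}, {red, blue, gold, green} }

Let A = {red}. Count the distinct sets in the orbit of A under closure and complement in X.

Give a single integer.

4

cl via duality: int({blue, gold, green}) = {blue, gold, green}, so X∖{blue, gold, green} = {red}
Write k for closure, c for complement:
  1. A     = {red}
  2. cA    = {blue, gold, green}
  3. kcA   = {red, blue, gold, green}
  4. ckcA  = ∅
applying k or c yields no new set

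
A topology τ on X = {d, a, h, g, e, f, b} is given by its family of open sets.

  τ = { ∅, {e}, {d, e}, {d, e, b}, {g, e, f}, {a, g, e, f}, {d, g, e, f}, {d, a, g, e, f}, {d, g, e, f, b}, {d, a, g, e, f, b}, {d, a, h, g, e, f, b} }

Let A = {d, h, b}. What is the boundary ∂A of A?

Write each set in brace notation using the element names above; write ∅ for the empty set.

interior: largest open inside A is ∅ (from ∅)
cl via duality: int({a, g, e, f}) = {a, g, e, f}, so X∖{a, g, e, f} = {d, h, b}
cl∖int = {d, h, b}

{d, h, b}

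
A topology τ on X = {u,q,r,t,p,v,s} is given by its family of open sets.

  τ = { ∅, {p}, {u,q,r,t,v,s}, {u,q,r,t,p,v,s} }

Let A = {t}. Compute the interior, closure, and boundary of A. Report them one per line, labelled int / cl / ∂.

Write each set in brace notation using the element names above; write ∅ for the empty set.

int(A) = ∅
cl(A)  = {u,q,r,t,v,s}
∂A     = {u,q,r,t,v,s}

opens ⊆ A: ∅; union → int = ∅
complement {u,q,r,p,v,s}; its interior {p}; cl(A) = X∖{p} = {u,q,r,t,v,s}
boundary = {u,q,r,t,v,s} ∖ ∅ = {u,q,r,t,v,s}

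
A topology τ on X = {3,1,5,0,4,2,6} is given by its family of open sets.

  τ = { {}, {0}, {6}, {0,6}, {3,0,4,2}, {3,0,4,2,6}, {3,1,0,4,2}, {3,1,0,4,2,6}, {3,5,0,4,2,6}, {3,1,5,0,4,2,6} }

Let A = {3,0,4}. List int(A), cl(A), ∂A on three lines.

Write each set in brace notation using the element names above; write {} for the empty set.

U open, U⊆A: {}, {0}. int(A) = ⋃ = {0}
X∖A={1,5,2,6}, int(X∖A)={6}, hence cl(A)={3,1,5,0,4,2}
∂A: remove int from cl → {3,1,5,4,2}

int(A) = {0}
cl(A)  = {3,1,5,0,4,2}
∂A     = {3,1,5,4,2}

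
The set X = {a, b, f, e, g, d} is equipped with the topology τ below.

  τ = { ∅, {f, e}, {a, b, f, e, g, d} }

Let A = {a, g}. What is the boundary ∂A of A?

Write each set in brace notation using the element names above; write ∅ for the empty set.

U open, U⊆A: ∅. int(A) = ⋃ = ∅
X∖A={b, f, e, d}, int(X∖A)={f, e}, hence cl(A)={a, b, g, d}
∂A: remove int from cl → {a, b, g, d}

{a, b, g, d}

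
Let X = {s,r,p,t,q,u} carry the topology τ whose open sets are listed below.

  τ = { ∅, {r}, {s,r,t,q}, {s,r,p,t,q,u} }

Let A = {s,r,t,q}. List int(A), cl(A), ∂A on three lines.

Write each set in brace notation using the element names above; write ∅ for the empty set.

open subsets of A: ∅, {r}, {s,r,t,q}; so int(A) = {s,r,t,q}
closure: X∖int(X∖A) = X∖∅ = {s,r,p,t,q,u}
∂A = {s,r,p,t,q,u} minus {s,r,t,q} = {p,u}

int(A) = {s,r,t,q}
cl(A)  = {s,r,p,t,q,u}
∂A     = {p,u}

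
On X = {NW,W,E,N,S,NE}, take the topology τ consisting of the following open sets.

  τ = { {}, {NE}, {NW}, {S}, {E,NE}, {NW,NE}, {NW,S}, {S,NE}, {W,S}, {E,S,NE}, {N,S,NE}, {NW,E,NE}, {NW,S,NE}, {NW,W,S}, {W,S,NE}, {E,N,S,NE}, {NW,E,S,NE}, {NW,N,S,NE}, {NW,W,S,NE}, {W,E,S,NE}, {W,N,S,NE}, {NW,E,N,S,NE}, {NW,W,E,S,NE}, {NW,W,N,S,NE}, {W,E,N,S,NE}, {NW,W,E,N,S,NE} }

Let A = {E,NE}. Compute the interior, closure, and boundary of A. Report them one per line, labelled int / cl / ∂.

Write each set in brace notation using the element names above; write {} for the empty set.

int(A) = {E,NE}
cl(A)  = {E,N,NE}
∂A     = {N}

U open, U⊆A: {}, {NE}, {E,NE}. int(A) = ⋃ = {E,NE}
X∖A={NW,W,N,S}, int(X∖A)={NW,W,S}, hence cl(A)={E,N,NE}
∂A: remove int from cl → {N}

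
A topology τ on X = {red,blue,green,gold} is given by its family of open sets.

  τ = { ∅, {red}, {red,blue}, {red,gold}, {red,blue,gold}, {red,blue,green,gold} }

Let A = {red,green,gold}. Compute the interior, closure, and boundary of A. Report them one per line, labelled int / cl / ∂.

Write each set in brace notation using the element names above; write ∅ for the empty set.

int(A) = {red,gold}
cl(A)  = {red,blue,green,gold}
∂A     = {blue,green}

interior: largest open inside A is {red,gold} (from ∅, {red}, {red,gold})
cl via duality: int({blue}) = ∅, so X∖∅ = {red,blue,green,gold}
cl∖int = {blue,green}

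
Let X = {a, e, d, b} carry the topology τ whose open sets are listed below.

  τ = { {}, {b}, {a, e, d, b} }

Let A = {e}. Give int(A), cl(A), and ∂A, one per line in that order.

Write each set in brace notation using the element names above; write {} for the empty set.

U open, U⊆A: {}. int(A) = ⋃ = {}
X∖A={a, d, b}, int(X∖A)={b}, hence cl(A)={a, e, d}
∂A: remove int from cl → {a, e, d}

int(A) = {}
cl(A)  = {a, e, d}
∂A     = {a, e, d}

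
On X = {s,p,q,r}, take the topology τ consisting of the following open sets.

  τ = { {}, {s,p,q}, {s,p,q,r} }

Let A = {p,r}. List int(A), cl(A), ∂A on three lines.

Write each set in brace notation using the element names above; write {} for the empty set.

interior: largest open inside A is {} (from {})
cl via duality: int({s,q}) = {}, so X∖{} = {s,p,q,r}
cl∖int = {s,p,q,r}

int(A) = {}
cl(A)  = {s,p,q,r}
∂A     = {s,p,q,r}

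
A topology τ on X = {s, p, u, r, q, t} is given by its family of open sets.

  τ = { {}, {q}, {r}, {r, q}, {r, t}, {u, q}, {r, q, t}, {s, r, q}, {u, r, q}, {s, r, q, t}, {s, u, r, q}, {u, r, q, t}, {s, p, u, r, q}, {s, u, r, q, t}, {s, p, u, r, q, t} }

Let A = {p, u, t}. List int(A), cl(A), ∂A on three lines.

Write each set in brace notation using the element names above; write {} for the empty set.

open subsets of A: {}; so int(A) = {}
closure: X∖int(X∖A) = X∖{s, r, q} = {p, u, t}
∂A = {p, u, t} minus {} = {p, u, t}

int(A) = {}
cl(A)  = {p, u, t}
∂A     = {p, u, t}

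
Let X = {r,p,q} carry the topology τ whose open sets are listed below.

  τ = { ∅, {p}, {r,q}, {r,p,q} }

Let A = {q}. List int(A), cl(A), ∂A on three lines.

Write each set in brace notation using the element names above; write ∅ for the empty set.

U open, U⊆A: ∅. int(A) = ⋃ = ∅
X∖A={r,p}, int(X∖A)={p}, hence cl(A)={r,q}
∂A: remove int from cl → {r,q}

int(A) = ∅
cl(A)  = {r,q}
∂A     = {r,q}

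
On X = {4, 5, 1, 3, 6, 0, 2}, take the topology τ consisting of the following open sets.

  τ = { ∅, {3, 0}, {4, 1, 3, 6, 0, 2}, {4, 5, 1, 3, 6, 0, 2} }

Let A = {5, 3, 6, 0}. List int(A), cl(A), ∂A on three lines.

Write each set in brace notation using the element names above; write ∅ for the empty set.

int(A) = {3, 0}
cl(A)  = {4, 5, 1, 3, 6, 0, 2}
∂A     = {4, 5, 1, 6, 2}

opens ⊆ A: ∅, {3, 0}; union → int = {3, 0}
complement {4, 1, 2}; its interior ∅; cl(A) = X∖∅ = {4, 5, 1, 3, 6, 0, 2}
boundary = {4, 5, 1, 3, 6, 0, 2} ∖ {3, 0} = {4, 5, 1, 6, 2}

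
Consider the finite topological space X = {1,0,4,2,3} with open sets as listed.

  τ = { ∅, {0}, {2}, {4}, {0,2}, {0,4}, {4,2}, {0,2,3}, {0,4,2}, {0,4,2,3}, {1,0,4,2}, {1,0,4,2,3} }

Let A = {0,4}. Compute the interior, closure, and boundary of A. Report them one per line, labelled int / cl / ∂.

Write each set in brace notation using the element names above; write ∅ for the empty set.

int(A) = {0,4}
cl(A)  = {1,0,4,3}
∂A     = {1,3}

U open, U⊆A: ∅, {4}, {0}, {0,4}. int(A) = ⋃ = {0,4}
X∖A={1,2,3}, int(X∖A)={2}, hence cl(A)={1,0,4,3}
∂A: remove int from cl → {1,3}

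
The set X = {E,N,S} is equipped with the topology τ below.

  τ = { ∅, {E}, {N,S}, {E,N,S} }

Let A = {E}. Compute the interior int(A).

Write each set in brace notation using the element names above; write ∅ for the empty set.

open subsets of A: ∅, {E}; so int(A) = {E}

{E}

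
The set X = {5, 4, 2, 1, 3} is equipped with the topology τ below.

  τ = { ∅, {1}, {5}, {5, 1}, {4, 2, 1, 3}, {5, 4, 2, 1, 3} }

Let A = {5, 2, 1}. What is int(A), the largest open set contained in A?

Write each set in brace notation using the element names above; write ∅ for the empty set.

{5, 1}

U open, U⊆A: ∅, {5}, {1}, {5, 1}. int(A) = ⋃ = {5, 1}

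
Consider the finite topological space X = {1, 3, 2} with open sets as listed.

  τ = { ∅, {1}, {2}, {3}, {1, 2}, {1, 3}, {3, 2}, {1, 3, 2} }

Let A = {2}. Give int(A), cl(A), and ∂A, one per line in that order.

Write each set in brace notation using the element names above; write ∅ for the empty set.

opens ⊆ A: ∅, {2}; union → int = {2}
complement {1, 3}; its interior {1, 3}; cl(A) = X∖{1, 3} = {2}
boundary = {2} ∖ {2} = ∅

int(A) = {2}
cl(A)  = {2}
∂A     = ∅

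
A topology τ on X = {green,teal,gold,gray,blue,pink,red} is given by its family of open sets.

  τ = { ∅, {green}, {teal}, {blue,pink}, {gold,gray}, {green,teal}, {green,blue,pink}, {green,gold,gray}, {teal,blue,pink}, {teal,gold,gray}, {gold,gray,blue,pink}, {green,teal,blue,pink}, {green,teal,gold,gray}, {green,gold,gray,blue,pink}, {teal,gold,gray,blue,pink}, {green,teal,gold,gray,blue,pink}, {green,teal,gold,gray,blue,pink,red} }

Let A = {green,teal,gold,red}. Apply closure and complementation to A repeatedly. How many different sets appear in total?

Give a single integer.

10

cl via duality: int({gray,blue,pink}) = {blue,pink}, so X∖{blue,pink} = {green,teal,gold,gray,red}
Write k for closure, c for complement:
  1. A     = {green,teal,gold,red}
  2. kA    = {green,teal,gold,gray,red}
  3. cA    = {gray,blue,pink}
  4. ckA   = {blue,pink}
  5. kcA   = {gold,gray,blue,pink,red}
  6. kckA  = {blue,pink,red}
  7. ckcA  = {green,teal}
  8. ckckA = {green,teal,gold,gray}
  9. kckcA = {green,teal,red}
  10. ckckcA = {gold,gray,blue,pink}
applying k or c yields no new set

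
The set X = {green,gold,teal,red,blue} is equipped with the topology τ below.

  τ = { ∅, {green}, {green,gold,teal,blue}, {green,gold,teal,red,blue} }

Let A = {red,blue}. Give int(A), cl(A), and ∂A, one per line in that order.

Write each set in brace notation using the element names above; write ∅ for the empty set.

int(A) = ∅
cl(A)  = {gold,teal,red,blue}
∂A     = {gold,teal,red,blue}

U open, U⊆A: ∅. int(A) = ⋃ = ∅
X∖A={green,gold,teal}, int(X∖A)={green}, hence cl(A)={gold,teal,red,blue}
∂A: remove int from cl → {gold,teal,red,blue}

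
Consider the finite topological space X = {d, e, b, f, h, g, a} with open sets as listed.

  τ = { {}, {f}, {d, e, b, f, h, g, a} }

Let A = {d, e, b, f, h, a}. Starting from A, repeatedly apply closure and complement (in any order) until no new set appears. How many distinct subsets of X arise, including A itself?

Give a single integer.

X∖A={g}, int(X∖A)={}, hence cl(A)={d, e, b, f, h, g, a}
Orbit (k=closure, c=complement):
  1. A     = {d, e, b, f, h, a}
  2. kA    = {d, e, b, f, h, g, a}
  3. cA    = {g}
  4. ckA   = {}
  5. kcA   = {d, e, b, h, g, a}
  6. ckcA  = {f}
(closed under both — stop)

6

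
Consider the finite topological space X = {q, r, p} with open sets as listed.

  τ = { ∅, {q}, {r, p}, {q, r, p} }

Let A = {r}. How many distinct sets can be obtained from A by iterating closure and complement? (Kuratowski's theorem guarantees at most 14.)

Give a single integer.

X∖A={q, p}, int(X∖A)={q}, hence cl(A)={r, p}
Orbit (k=closure, c=complement):
  1. A     = {r}
  2. kA    = {r, p}
  3. cA    = {q, p}
  4. ckA   = {q}
  5. kcA   = {q, r, p}
  6. ckcA  = ∅
(closed under both — stop)

6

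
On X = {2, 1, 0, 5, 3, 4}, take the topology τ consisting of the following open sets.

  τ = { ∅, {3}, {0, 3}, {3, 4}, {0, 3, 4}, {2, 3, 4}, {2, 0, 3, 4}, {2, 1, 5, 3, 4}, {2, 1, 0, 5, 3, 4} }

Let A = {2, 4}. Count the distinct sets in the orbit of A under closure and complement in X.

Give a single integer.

X∖A={1, 0, 5, 3}, int(X∖A)={0, 3}, hence cl(A)={2, 1, 5, 4}
Orbit (k=closure, c=complement):
  1. A     = {2, 4}
  2. kA    = {2, 1, 5, 4}
  3. cA    = {1, 0, 5, 3}
  4. ckA   = {0, 3}
  5. kcA   = {2, 1, 0, 5, 3, 4}
  6. ckcA  = ∅
(closed under both — stop)

6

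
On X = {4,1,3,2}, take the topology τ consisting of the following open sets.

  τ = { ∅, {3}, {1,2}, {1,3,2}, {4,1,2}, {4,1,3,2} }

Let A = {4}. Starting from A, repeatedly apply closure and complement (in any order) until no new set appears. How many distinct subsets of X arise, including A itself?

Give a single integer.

X∖A={1,3,2}, int(X∖A)={1,3,2}, hence cl(A)={4}
Orbit (k=closure, c=complement):
  1. A     = {4}
  2. cA    = {1,3,2}
  3. kcA   = {4,1,3,2}
  4. ckcA  = ∅
(closed under both — stop)

4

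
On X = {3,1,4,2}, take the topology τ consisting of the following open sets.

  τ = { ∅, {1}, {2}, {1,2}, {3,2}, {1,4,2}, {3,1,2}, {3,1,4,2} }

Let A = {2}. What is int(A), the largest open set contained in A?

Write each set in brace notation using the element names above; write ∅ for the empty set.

U open, U⊆A: ∅, {2}. int(A) = ⋃ = {2}

{2}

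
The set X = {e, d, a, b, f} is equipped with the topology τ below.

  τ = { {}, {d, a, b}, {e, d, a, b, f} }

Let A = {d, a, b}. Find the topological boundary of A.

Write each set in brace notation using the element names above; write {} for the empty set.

{e, f}

interior: largest open inside A is {d, a, b} (from {}, {d, a, b})
cl via duality: int({e, f}) = {}, so X∖{} = {e, d, a, b, f}
cl∖int = {e, f}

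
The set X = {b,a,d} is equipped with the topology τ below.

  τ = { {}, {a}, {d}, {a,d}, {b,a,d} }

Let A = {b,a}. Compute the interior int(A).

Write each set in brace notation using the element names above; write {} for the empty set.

opens ⊆ A: {}, {a}; union → int = {a}

{a}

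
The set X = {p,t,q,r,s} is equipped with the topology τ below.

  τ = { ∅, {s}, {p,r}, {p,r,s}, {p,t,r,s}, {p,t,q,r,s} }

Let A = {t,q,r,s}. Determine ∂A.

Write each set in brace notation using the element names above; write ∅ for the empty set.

{p,t,q,r}

interior: largest open inside A is {s} (from ∅, {s})
cl via duality: int({p}) = ∅, so X∖∅ = {p,t,q,r,s}
cl∖int = {p,t,q,r}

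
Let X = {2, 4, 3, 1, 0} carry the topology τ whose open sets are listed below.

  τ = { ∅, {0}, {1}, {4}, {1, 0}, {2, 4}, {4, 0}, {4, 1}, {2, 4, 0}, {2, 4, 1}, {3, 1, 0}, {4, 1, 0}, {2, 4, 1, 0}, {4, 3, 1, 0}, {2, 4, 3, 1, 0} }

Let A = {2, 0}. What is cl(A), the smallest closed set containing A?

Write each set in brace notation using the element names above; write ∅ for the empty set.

{2, 3, 0}

X∖A={4, 3, 1}, int(X∖A)={4, 1}, hence cl(A)={2, 3, 0}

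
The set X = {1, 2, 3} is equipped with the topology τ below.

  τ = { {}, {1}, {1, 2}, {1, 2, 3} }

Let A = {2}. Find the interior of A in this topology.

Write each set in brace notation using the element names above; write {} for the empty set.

{}

opens ⊆ A: {}; union → int = {}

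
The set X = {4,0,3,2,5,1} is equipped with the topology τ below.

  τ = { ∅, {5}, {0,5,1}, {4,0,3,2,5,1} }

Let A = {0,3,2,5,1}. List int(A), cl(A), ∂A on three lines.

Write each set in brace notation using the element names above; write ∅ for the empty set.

open subsets of A: ∅, {5}, {0,5,1}; so int(A) = {0,5,1}
closure: X∖int(X∖A) = X∖∅ = {4,0,3,2,5,1}
∂A = {4,0,3,2,5,1} minus {0,5,1} = {4,3,2}

int(A) = {0,5,1}
cl(A)  = {4,0,3,2,5,1}
∂A     = {4,3,2}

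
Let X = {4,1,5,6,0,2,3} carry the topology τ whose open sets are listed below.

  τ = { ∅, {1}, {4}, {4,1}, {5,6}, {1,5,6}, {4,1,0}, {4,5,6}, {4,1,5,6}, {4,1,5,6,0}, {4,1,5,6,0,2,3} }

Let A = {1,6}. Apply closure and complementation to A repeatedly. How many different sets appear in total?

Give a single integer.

X∖A={4,5,0,2,3}, int(X∖A)={4}, hence cl(A)={1,5,6,0,2,3}
Orbit (k=closure, c=complement):
  1. A     = {1,6}
  2. kA    = {1,5,6,0,2,3}
  3. cA    = {4,5,0,2,3}
  4. ckA   = {4}
  5. kcA   = {4,5,6,0,2,3}
  6. kckA  = {4,0,2,3}
  7. ckcA  = {1}
  8. ckckA = {1,5,6}
  9. kckcA = {1,0,2,3}
  10. ckckcA = {4,5,6}
(closed under both — stop)

10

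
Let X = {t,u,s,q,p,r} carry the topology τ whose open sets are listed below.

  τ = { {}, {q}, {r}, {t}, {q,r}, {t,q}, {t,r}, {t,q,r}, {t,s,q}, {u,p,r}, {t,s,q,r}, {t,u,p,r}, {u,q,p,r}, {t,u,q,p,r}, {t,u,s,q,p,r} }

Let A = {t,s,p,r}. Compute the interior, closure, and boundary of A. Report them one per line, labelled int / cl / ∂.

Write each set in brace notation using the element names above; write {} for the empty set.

int(A) = {t,r}
cl(A)  = {t,u,s,p,r}
∂A     = {u,s,p}

interior: largest open inside A is {t,r} (from {}, {t}, {r}, {t,r})
cl via duality: int({u,q}) = {q}, so X∖{q} = {t,u,s,p,r}
cl∖int = {u,s,p}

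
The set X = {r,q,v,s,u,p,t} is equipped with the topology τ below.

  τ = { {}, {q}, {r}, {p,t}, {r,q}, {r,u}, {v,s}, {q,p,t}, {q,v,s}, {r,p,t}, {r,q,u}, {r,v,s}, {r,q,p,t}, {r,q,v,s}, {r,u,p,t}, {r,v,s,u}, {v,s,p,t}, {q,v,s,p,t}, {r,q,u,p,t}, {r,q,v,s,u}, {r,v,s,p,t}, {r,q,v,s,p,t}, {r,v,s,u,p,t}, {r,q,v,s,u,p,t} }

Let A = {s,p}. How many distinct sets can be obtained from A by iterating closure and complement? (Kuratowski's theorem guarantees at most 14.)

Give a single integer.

6

cl via duality: int({r,q,v,u,t}) = {r,q,u}, so X∖{r,q,u} = {v,s,p,t}
Write k for closure, c for complement:
  1. A     = {s,p}
  2. kA    = {v,s,p,t}
  3. cA    = {r,q,v,u,t}
  4. ckA   = {r,q,u}
  5. kcA   = {r,q,v,s,u,p,t}
  6. ckcA  = {}
applying k or c yields no new set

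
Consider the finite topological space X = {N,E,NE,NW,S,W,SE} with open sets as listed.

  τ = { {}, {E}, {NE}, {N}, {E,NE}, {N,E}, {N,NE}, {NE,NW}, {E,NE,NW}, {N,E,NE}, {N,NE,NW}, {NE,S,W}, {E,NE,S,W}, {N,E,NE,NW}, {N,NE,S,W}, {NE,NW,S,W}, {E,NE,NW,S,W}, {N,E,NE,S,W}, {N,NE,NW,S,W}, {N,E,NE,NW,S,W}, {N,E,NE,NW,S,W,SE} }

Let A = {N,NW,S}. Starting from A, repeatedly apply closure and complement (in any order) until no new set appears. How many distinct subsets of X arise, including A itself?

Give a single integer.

X∖A={E,NE,W,SE}, int(X∖A)={E,NE}, hence cl(A)={N,NW,S,W,SE}
Orbit (k=closure, c=complement):
  1. A     = {N,NW,S}
  2. kA    = {N,NW,S,W,SE}
  3. cA    = {E,NE,W,SE}
  4. ckA   = {E,NE}
  5. kcA   = {E,NE,NW,S,W,SE}
  6. ckcA  = {N}
  7. kckcA = {N,SE}
  8. ckckcA = {E,NE,NW,S,W}
(closed under both — stop)

8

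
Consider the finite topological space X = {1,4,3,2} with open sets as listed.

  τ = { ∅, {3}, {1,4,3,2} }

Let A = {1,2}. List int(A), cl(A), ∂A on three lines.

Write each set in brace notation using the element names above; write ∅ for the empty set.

int(A) = ∅
cl(A)  = {1,4,2}
∂A     = {1,4,2}

opens ⊆ A: ∅; union → int = ∅
complement {4,3}; its interior {3}; cl(A) = X∖{3} = {1,4,2}
boundary = {1,4,2} ∖ ∅ = {1,4,2}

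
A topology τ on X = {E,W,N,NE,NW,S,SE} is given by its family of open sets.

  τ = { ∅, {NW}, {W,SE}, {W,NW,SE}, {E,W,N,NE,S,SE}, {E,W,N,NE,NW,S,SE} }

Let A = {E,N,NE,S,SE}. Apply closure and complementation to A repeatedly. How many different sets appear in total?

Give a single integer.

X∖A={W,NW}, int(X∖A)={NW}, hence cl(A)={E,W,N,NE,S,SE}
Orbit (k=closure, c=complement):
  1. A     = {E,N,NE,S,SE}
  2. kA    = {E,W,N,NE,S,SE}
  3. cA    = {W,NW}
  4. ckA   = {NW}
  5. kcA   = {E,W,N,NE,NW,S,SE}
  6. ckcA  = ∅
(closed under both — stop)

6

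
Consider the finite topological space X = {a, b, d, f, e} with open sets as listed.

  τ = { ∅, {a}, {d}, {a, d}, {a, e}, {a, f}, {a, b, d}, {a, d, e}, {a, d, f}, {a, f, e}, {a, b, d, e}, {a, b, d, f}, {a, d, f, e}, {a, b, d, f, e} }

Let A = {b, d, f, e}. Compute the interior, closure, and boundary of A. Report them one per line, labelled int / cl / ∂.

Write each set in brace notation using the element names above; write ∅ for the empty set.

int(A) = {d}
cl(A)  = {b, d, f, e}
∂A     = {b, f, e}

interior: largest open inside A is {d} (from ∅, {d})
cl via duality: int({a}) = {a}, so X∖{a} = {b, d, f, e}
cl∖int = {b, f, e}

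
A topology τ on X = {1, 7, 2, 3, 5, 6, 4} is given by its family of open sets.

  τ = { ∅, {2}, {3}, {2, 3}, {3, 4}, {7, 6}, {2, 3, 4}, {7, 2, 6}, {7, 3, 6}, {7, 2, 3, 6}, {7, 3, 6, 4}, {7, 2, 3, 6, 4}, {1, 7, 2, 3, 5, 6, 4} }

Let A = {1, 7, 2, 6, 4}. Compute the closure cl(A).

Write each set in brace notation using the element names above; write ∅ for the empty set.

X∖A={3, 5}, int(X∖A)={3}, hence cl(A)={1, 7, 2, 5, 6, 4}

{1, 7, 2, 5, 6, 4}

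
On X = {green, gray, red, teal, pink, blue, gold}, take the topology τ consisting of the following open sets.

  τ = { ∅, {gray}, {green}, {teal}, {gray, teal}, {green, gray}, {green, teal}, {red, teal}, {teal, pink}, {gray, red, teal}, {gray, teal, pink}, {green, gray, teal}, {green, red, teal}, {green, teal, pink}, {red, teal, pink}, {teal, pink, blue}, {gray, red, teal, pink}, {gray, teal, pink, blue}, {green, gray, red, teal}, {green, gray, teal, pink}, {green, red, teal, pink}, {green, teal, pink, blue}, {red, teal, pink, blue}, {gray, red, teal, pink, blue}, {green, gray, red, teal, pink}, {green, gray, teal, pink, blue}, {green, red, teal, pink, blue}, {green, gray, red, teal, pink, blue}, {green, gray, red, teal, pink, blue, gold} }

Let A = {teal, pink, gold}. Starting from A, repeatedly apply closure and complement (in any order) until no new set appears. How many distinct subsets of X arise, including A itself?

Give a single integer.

8

closure: X∖int(X∖A) = X∖{green, gray} = {red, teal, pink, blue, gold}
Let k=closure and c=complement:
  1. A     = {teal, pink, gold}
  2. kA    = {red, teal, pink, blue, gold}
  3. cA    = {green, gray, red, blue}
  4. ckA   = {green, gray}
  5. kcA   = {green, gray, red, blue, gold}
  6. kckA  = {green, gray, gold}
  7. ckcA  = {teal, pink}
  8. ckckA = {red, teal, pink, blue}
— saturated at 8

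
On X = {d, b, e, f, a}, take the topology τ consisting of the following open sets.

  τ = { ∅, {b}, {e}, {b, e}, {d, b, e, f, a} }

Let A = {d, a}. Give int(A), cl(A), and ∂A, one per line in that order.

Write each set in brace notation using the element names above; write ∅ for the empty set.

int(A) = ∅
cl(A)  = {d, f, a}
∂A     = {d, f, a}

opens ⊆ A: ∅; union → int = ∅
complement {b, e, f}; its interior {b, e}; cl(A) = X∖{b, e} = {d, f, a}
boundary = {d, f, a} ∖ ∅ = {d, f, a}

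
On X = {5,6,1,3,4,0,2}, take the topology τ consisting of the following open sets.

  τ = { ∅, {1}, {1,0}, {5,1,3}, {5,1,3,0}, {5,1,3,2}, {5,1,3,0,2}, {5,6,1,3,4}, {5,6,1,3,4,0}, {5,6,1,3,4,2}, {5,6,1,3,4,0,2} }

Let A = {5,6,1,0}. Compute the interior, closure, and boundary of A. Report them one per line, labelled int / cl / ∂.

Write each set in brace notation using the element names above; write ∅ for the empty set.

interior: largest open inside A is {1,0} (from ∅, {1}, {1,0})
cl via duality: int({3,4,2}) = ∅, so X∖∅ = {5,6,1,3,4,0,2}
cl∖int = {5,6,3,4,2}

int(A) = {1,0}
cl(A)  = {5,6,1,3,4,0,2}
∂A     = {5,6,3,4,2}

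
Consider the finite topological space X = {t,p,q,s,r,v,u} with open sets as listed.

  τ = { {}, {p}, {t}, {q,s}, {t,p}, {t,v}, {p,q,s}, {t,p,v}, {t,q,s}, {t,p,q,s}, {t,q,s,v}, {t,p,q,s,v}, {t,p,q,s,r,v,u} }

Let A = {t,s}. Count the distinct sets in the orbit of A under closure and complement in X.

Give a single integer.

12

closure: X∖int(X∖A) = X∖{p} = {t,q,s,r,v,u}
Let k=closure and c=complement:
  1. A     = {t,s}
  2. kA    = {t,q,s,r,v,u}
  3. cA    = {p,q,r,v,u}
  4. ckA   = {p}
  5. kcA   = {p,q,s,r,v,u}
  6. kckA  = {p,r,u}
  7. ckcA  = {t}
  8. ckckA = {t,q,s,v}
  9. kckcA = {t,r,v,u}
  10. ckckcA = {p,q,s}
  11. kckckcA = {p,q,s,r,u}
  12. ckckckcA = {t,v}
— saturated at 12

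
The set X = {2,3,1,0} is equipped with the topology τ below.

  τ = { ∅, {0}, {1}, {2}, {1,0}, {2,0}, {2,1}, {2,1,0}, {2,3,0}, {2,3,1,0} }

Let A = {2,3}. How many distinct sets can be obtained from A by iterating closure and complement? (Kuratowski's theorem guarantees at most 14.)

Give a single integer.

4

complement {1,0}; its interior {1,0}; cl(A) = X∖{1,0} = {2,3}
With k = closure, c = complement:
  1. A     = {2,3}
  2. cA    = {1,0}
  3. kcA   = {3,1,0}
  4. ckcA  = {2}
k, c of each give nothing new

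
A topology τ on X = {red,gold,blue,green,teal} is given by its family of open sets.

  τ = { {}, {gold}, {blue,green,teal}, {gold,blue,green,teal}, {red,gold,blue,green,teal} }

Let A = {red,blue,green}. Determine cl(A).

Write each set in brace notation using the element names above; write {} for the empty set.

{red,blue,green,teal}

closure: X∖int(X∖A) = X∖{gold} = {red,blue,green,teal}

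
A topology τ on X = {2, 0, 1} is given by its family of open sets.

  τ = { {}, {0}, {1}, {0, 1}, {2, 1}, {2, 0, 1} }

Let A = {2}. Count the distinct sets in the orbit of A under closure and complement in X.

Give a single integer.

cl via duality: int({0, 1}) = {0, 1}, so X∖{0, 1} = {2}
Write k for closure, c for complement:
  1. A     = {2}
  2. cA    = {0, 1}
  3. kcA   = {2, 0, 1}
  4. ckcA  = {}
applying k or c yields no new set

4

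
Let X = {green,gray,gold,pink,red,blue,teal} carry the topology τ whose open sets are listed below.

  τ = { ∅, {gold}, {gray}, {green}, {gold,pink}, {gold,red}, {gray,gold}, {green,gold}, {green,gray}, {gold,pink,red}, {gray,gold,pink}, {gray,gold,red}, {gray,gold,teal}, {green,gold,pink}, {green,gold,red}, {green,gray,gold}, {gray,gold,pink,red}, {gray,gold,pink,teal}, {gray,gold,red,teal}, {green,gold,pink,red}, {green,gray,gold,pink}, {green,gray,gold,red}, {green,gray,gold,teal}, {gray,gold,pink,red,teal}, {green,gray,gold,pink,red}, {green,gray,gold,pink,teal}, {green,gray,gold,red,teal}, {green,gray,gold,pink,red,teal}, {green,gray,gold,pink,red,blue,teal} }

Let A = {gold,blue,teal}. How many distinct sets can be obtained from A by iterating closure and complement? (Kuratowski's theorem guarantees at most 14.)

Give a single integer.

8

closure: X∖int(X∖A) = X∖{green,gray} = {gold,pink,red,blue,teal}
Let k=closure and c=complement:
  1. A     = {gold,blue,teal}
  2. kA    = {gold,pink,red,blue,teal}
  3. cA    = {green,gray,pink,red}
  4. ckA   = {green,gray}
  5. kcA   = {green,gray,pink,red,blue,teal}
  6. kckA  = {green,gray,blue,teal}
  7. ckcA  = {gold}
  8. ckckA = {gold,pink,red}
— saturated at 8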